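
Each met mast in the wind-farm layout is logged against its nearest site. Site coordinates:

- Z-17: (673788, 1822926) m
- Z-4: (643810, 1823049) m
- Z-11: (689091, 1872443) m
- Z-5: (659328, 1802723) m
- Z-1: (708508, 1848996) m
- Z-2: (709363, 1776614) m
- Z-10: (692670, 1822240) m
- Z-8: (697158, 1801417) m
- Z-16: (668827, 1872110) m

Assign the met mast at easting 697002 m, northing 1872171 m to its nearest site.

Squared distances to each site:
Z-17: 2963959821.000; Z-4: 5242359748.000; Z-11: 62657905.000; Z-5: 6242354980.000; Z-1: 669468661.000; Z-2: 9283934570.000; Z-10: 2511870985.000; Z-8: 5006152852.000; Z-16: 793834346.000.
Minimum at Z-11.

Z-11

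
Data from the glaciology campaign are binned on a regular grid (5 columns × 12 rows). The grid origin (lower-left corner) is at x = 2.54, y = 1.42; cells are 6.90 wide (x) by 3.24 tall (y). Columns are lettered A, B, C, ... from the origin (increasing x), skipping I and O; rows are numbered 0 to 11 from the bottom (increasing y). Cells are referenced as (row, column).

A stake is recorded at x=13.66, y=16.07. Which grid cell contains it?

Column index: ⌊(13.66 − 2.54) / 6.90⌋ = ⌊1.612⌋ = 1 → column B
Row offset from origin: ⌊(16.07 − 1.42) / 3.24⌋ = ⌊4.522⌋ = 4 → row 4

(4, B)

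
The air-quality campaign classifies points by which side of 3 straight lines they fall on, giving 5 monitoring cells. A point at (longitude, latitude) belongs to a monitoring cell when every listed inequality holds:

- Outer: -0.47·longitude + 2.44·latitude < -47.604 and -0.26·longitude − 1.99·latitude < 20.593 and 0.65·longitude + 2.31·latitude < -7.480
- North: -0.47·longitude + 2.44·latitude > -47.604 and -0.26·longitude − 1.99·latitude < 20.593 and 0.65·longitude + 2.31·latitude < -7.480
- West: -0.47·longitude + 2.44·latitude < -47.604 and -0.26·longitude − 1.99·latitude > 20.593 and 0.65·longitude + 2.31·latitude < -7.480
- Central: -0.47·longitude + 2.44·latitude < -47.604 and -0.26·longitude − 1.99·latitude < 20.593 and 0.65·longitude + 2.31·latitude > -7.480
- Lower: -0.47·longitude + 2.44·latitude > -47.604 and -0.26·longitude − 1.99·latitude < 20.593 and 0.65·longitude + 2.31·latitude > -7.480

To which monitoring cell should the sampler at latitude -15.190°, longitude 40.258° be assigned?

Outer

-0.47·40.258 + 2.44·-15.190 = -55.985, which is < -47.604
-0.26·40.258 − 1.99·-15.190 = 19.761, which is < 20.593
0.65·40.258 + 2.31·-15.190 = -8.921, which is < -7.480
This sign pattern matches Outer.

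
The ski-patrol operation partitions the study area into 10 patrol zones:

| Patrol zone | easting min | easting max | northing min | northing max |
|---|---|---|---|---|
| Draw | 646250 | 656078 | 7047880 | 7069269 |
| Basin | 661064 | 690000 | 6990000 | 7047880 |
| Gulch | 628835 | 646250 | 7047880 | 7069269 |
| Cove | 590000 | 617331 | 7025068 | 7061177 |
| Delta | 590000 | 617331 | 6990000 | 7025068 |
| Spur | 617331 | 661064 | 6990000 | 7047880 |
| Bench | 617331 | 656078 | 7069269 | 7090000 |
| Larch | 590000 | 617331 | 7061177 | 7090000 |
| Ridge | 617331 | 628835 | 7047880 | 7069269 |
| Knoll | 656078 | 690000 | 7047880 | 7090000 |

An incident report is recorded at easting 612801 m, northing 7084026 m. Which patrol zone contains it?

Larch

The point has easting = 612801 and northing = 7084026.
Only Larch satisfies 590000 ≤ easting ≤ 617331 and 7061177 ≤ northing ≤ 7090000.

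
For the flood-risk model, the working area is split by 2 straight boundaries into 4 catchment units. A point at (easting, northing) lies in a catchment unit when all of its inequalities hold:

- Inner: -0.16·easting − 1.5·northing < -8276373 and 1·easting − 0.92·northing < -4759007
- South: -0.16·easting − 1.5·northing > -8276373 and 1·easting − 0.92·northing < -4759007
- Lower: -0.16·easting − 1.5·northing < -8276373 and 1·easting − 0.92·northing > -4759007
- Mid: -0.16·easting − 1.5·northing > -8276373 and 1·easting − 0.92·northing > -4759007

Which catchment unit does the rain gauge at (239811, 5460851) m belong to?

South

-0.16·239811 − 1.5·5460851 = -8229646.260, which is > -8276373
1·239811 − 0.92·5460851 = -4784171.920, which is < -4759007
This sign pattern matches South.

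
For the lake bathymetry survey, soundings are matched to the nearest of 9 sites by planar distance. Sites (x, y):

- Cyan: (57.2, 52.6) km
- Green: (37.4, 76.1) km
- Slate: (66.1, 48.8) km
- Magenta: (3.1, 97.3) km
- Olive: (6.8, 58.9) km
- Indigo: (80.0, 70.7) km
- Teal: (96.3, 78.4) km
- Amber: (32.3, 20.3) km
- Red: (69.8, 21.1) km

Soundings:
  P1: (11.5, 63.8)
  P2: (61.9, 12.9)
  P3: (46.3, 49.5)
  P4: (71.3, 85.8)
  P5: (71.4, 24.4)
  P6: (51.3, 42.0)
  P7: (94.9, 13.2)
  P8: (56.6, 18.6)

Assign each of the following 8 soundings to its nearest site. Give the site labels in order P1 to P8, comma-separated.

P1 → Olive (d²=46.10)
P2 → Red (d²=129.65)
P3 → Cyan (d²=128.42)
P4 → Indigo (d²=303.70)
P5 → Red (d²=13.45)
P6 → Cyan (d²=147.17)
P7 → Red (d²=692.42)
P8 → Red (d²=180.49)

Olive, Red, Cyan, Indigo, Red, Cyan, Red, Red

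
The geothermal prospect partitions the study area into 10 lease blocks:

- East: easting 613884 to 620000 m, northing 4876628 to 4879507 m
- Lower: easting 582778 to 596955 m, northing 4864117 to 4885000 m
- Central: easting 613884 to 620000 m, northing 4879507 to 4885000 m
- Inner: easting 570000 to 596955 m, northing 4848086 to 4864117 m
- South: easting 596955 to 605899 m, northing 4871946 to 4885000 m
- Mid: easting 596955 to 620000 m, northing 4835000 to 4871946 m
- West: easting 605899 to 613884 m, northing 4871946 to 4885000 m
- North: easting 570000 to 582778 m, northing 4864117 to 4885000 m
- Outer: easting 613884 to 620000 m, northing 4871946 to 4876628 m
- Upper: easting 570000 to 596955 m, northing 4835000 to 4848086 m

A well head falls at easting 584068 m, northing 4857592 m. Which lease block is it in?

The point has easting = 584068 and northing = 4857592.
Only Inner satisfies 570000 ≤ easting ≤ 596955 and 4848086 ≤ northing ≤ 4864117.

Inner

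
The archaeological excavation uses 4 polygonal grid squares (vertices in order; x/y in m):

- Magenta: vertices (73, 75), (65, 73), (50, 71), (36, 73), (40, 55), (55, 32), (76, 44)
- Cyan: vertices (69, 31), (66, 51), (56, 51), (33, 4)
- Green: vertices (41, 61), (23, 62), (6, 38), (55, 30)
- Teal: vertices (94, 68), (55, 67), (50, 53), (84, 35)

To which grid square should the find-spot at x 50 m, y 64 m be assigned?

Cast a ray rightward from (50, 64). For each polygon, the edges (by vertex number in listed order) whose endpoints lie on opposite sides of y = 64, where each meets that height, and whether that is right or left of the point:
Magenta: 4–5 at x≈38.0 (left), 7–1 at x≈74.1 (right) → 1 crossing.
Cyan: no edge straddles that height → 0 crossings.
Green: no edge straddles that height → 0 crossings.
Teal: 2–3 at x≈53.9 (right), 4–1 at x≈92.8 (right) → 2 crossings.
Only Magenta has an odd count, so the point is inside Magenta.

Magenta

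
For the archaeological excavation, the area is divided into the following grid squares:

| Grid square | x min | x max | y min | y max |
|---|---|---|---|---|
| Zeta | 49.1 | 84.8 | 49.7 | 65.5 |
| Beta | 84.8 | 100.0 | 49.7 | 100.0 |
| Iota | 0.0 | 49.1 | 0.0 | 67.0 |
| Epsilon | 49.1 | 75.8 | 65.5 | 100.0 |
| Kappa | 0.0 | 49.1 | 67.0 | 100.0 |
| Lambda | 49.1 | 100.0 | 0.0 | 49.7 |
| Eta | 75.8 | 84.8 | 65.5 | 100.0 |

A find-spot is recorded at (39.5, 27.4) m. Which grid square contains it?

Iota

The point has x = 39.5 and y = 27.4.
Only Iota satisfies 0.0 ≤ x ≤ 49.1 and 0.0 ≤ y ≤ 67.0.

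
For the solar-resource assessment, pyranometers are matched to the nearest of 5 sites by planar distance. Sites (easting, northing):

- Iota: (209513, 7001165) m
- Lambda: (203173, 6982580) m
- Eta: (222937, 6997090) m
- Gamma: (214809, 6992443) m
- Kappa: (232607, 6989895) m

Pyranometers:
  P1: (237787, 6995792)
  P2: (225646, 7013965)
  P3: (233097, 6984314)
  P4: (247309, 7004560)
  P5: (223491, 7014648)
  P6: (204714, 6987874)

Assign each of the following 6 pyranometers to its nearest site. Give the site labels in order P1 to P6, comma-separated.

Kappa, Eta, Kappa, Kappa, Eta, Lambda

P1 → Kappa (d²=61607009.00)
P2 → Eta (d²=292104306.00)
P3 → Kappa (d²=31387661.00)
P4 → Kappa (d²=431211029.00)
P5 → Eta (d²=308590280.00)
P6 → Lambda (d²=30401117.00)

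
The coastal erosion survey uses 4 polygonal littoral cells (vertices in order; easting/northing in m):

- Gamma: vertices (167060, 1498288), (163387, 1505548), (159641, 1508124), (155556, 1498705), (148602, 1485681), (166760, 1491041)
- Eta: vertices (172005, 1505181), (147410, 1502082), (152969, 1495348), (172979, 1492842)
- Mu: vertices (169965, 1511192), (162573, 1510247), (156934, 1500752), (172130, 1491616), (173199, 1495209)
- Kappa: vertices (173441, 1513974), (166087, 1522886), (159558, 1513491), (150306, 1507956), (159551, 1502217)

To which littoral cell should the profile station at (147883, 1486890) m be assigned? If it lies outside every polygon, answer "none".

none

Cast a ray rightward from (147883, 1486890). For each polygon, the edges (by vertex number in listed order) whose endpoints lie on opposite sides of northing = 1486890, where each meets that height, and whether that is right or left of the point:
Gamma: 4–5 at easting≈149247.5 (right), 5–6 at easting≈152697.7 (right) → 2 crossings.
Eta: no edge straddles that height → 0 crossings.
Mu: no edge straddles that height → 0 crossings.
Kappa: no edge straddles that height → 0 crossings.
All counts are even, so the point lies outside every listed polygon.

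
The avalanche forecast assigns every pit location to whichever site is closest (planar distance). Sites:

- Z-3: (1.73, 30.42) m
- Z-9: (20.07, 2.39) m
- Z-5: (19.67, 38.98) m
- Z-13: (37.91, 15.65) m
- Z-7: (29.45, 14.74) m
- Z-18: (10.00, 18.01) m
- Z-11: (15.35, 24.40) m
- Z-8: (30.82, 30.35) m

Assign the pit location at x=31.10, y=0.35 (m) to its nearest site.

Z-9

Squared distances to each site:
Z-3: 1766.802; Z-9: 125.823; Z-5: 1622.922; Z-13: 280.466; Z-7: 209.795; Z-18: 757.086; Z-11: 826.465; Z-8: 900.078.
Minimum at Z-9.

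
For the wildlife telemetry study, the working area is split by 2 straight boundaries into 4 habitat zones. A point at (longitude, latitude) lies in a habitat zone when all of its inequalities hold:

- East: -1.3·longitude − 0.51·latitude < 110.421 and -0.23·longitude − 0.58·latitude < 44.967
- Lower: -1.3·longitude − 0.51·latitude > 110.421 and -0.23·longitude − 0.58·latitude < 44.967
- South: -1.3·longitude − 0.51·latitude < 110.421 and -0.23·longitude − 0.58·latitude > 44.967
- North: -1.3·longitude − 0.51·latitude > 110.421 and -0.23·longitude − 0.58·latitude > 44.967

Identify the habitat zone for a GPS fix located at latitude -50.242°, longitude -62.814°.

East

-1.3·-62.814 − 0.51·-50.242 = 107.282, which is < 110.421
-0.23·-62.814 − 0.58·-50.242 = 43.588, which is < 44.967
This sign pattern matches East.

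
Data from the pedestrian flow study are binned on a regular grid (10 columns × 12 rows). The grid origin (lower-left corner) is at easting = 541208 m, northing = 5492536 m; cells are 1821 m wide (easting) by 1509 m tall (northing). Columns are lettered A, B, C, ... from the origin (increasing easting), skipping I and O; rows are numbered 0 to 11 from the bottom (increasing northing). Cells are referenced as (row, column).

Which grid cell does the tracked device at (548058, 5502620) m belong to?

(6, D)

Column index: ⌊(548058 − 541208) / 1821⌋ = ⌊3.762⌋ = 3 → column D
Row offset from origin: ⌊(5502620 − 5492536) / 1509⌋ = ⌊6.683⌋ = 6 → row 6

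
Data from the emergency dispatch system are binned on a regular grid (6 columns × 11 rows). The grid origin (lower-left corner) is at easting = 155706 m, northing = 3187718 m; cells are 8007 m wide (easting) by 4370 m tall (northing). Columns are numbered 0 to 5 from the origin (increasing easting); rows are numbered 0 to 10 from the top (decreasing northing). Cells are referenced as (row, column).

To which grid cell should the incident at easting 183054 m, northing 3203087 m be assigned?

(7, 3)

Column index: ⌊(183054 − 155706) / 8007⌋ = ⌊3.416⌋ = 3
Row offset from origin: ⌊(3203087 − 3187718) / 4370⌋ = ⌊3.517⌋ = 3 → row 7 (counted from top)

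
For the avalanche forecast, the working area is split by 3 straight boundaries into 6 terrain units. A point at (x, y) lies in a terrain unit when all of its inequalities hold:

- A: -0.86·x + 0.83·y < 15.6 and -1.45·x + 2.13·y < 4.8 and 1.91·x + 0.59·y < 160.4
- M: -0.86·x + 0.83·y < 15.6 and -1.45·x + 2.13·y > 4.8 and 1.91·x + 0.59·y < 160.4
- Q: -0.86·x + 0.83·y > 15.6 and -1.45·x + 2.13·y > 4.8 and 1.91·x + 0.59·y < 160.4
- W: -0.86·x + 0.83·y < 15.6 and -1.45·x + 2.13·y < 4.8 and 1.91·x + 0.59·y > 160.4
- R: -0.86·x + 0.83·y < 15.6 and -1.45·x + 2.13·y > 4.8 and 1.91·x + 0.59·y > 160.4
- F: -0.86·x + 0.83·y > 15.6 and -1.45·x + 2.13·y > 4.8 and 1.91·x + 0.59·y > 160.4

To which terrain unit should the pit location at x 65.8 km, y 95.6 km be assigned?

-0.86·65.8 + 0.83·95.6 = 22.760, which is > 15.6
-1.45·65.8 + 2.13·95.6 = 108.218, which is > 4.8
1.91·65.8 + 0.59·95.6 = 182.082, which is > 160.4
This sign pattern matches F.

F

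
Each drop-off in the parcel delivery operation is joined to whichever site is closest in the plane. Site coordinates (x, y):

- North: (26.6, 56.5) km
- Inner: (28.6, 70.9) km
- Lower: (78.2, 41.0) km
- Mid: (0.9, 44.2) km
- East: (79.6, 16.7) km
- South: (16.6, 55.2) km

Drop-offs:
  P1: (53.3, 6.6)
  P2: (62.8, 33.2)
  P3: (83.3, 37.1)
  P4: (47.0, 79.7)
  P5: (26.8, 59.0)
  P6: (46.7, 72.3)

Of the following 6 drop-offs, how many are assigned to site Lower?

P1 → East
P2 → Lower
P3 → Lower
P4 → Inner
P5 → North
P6 → Inner
2 of the 6 go to Lower.

2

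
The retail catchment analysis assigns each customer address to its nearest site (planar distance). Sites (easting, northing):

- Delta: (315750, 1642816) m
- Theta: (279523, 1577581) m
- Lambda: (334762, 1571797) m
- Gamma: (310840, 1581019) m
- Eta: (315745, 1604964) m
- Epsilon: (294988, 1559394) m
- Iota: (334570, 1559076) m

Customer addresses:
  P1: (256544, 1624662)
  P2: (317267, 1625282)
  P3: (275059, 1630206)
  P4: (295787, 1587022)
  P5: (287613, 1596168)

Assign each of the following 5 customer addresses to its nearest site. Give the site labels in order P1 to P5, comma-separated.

Theta, Delta, Delta, Gamma, Theta

P1 → Theta (d²=2744655002.00)
P2 → Delta (d²=309742445.00)
P3 → Delta (d²=1814769581.00)
P4 → Gamma (d²=262628818.00)
P5 → Theta (d²=410924669.00)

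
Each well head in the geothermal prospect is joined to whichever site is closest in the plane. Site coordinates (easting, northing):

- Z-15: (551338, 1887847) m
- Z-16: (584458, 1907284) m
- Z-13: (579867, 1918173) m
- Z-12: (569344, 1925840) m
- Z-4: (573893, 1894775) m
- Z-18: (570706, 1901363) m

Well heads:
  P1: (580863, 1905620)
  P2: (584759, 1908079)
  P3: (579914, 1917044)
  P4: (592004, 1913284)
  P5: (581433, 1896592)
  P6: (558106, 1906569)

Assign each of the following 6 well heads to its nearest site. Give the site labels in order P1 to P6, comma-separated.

Z-16, Z-16, Z-13, Z-16, Z-4, Z-18

P1 → Z-16 (d²=15692921.00)
P2 → Z-16 (d²=722626.00)
P3 → Z-13 (d²=1276850.00)
P4 → Z-16 (d²=92942116.00)
P5 → Z-4 (d²=60153089.00)
P6 → Z-18 (d²=185862436.00)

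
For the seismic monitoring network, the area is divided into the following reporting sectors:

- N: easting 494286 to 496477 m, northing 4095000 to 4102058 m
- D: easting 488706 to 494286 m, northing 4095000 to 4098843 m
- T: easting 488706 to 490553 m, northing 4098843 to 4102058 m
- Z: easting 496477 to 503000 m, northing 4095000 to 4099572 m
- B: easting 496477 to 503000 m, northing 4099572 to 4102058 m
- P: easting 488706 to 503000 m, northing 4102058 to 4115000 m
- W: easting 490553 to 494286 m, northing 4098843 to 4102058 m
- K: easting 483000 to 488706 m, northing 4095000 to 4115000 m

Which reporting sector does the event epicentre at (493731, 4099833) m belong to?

W

The point has easting = 493731 and northing = 4099833.
Only W satisfies 490553 ≤ easting ≤ 494286 and 4098843 ≤ northing ≤ 4102058.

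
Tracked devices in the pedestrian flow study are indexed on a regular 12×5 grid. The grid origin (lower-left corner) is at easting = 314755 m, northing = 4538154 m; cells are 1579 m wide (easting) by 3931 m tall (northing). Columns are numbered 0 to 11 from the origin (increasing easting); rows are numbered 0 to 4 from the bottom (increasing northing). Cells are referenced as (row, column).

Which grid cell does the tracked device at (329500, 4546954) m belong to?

(2, 9)

Column index: ⌊(329500 − 314755) / 1579⌋ = ⌊9.338⌋ = 9
Row offset from origin: ⌊(4546954 − 4538154) / 3931⌋ = ⌊2.239⌋ = 2 → row 2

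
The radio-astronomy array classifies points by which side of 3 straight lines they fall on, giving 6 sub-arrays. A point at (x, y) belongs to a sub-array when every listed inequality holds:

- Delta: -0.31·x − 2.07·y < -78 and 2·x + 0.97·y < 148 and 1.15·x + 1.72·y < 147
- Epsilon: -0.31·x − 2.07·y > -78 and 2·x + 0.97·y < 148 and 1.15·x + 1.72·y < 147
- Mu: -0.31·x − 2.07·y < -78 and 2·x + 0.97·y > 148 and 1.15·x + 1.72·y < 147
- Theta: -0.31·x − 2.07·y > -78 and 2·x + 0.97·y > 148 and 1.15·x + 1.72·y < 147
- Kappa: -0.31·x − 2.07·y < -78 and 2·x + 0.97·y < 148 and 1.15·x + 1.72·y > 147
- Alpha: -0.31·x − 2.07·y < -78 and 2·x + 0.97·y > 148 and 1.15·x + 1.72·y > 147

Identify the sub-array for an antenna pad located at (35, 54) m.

-0.31·35 − 2.07·54 = -122.630, which is < -78
2·35 + 0.97·54 = 122.380, which is < 148
1.15·35 + 1.72·54 = 133.130, which is < 147
This sign pattern matches Delta.

Delta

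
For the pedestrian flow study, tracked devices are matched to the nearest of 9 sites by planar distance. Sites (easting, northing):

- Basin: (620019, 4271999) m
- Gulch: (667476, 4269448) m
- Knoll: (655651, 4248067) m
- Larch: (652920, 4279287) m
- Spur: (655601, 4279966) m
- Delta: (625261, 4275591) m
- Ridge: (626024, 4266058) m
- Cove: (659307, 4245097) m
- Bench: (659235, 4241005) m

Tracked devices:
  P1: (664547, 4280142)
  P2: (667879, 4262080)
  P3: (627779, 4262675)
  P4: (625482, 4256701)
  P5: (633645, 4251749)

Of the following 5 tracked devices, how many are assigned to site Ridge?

3

P1 → Spur
P2 → Gulch
P3 → Ridge
P4 → Ridge
P5 → Ridge
3 of the 5 go to Ridge.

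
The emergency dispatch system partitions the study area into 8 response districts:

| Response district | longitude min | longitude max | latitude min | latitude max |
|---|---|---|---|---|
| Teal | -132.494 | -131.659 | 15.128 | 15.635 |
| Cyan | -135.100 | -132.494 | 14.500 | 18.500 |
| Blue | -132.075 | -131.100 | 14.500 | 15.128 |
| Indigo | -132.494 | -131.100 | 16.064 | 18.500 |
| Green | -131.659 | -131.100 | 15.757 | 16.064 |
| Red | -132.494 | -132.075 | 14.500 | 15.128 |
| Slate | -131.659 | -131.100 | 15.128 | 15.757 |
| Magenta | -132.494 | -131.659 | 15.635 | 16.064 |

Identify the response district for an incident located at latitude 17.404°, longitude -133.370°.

The point has longitude = -133.370 and latitude = 17.404.
Only Cyan satisfies -135.100 ≤ longitude ≤ -132.494 and 14.500 ≤ latitude ≤ 18.500.

Cyan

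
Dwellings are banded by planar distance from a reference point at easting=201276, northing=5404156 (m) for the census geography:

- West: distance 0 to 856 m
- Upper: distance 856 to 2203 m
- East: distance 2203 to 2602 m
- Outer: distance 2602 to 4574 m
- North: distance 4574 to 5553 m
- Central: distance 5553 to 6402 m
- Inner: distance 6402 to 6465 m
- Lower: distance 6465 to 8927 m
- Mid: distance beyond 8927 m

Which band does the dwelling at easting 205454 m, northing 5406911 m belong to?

North

Distance = √((205454−201276)² + (5406911−5404156)²) = √(17455684.000 + 7590025.000) = 5004.569 m.
4574 ≤ 5004.569 < 5553 → North.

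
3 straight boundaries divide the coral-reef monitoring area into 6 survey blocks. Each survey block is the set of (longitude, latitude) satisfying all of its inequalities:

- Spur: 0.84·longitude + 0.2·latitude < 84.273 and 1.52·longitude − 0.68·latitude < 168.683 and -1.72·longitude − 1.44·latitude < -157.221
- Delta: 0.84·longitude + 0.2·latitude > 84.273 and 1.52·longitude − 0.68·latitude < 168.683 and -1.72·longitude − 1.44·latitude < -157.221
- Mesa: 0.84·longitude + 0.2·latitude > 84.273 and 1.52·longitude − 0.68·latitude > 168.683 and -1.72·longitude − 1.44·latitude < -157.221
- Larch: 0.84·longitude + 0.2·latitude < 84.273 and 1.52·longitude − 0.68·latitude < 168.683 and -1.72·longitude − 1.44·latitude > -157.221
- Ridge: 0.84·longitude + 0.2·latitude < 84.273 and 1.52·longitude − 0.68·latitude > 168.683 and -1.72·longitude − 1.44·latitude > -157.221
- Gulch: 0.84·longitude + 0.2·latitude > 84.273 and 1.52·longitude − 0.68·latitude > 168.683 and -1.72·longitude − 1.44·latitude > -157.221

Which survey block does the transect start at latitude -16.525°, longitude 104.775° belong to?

Gulch

0.84·104.775 + 0.2·-16.525 = 84.706, which is > 84.273
1.52·104.775 − 0.68·-16.525 = 170.495, which is > 168.683
-1.72·104.775 − 1.44·-16.525 = -156.417, which is > -157.221
This sign pattern matches Gulch.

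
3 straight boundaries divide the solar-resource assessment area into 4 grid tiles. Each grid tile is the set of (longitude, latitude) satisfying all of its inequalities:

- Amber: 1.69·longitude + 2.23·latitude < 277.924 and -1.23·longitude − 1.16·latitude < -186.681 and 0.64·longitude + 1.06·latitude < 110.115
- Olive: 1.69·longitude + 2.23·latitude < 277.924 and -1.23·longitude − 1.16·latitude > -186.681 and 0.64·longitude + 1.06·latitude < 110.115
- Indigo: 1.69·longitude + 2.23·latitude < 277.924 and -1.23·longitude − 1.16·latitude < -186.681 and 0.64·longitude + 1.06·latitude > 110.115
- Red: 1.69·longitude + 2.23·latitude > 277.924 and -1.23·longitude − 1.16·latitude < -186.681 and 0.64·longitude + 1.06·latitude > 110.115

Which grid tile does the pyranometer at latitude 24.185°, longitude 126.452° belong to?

1.69·126.452 + 2.23·24.185 = 267.636, which is < 277.924
-1.23·126.452 − 1.16·24.185 = -183.591, which is > -186.681
0.64·126.452 + 1.06·24.185 = 106.565, which is < 110.115
This sign pattern matches Olive.

Olive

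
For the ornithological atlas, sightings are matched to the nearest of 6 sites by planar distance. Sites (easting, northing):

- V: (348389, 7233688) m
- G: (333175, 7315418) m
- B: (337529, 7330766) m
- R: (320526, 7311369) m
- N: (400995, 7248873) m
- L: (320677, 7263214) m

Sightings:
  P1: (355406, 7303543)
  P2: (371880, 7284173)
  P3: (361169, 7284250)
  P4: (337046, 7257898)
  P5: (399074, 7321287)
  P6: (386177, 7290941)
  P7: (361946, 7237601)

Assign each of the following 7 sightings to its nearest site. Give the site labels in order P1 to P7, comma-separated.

P1 → G (d²=635232986.00)
P2 → N (d²=2093773225.00)
P3 → G (d²=1755108260.00)
P4 → L (d²=296204017.00)
P5 → B (d²=3877638466.00)
P6 → N (d²=1989289748.00)
P7 → V (d²=199103818.00)

G, N, G, L, B, N, V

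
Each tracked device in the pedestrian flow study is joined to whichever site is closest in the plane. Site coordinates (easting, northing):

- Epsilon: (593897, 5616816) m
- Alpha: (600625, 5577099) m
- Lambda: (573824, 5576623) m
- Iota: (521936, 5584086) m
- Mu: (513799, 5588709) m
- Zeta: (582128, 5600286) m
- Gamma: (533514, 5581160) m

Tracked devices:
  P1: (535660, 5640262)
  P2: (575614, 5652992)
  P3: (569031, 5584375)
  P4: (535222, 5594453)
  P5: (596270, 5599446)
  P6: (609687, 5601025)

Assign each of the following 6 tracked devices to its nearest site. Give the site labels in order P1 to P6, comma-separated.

P1 → Mu (d²=3135615130.00)
P2 → Epsilon (d²=1642971065.00)
P3 → Lambda (d²=83066353.00)
P4 → Gamma (d²=179621113.00)
P5 → Zeta (d²=200701764.00)
P6 → Epsilon (d²=498679781.00)

Mu, Epsilon, Lambda, Gamma, Zeta, Epsilon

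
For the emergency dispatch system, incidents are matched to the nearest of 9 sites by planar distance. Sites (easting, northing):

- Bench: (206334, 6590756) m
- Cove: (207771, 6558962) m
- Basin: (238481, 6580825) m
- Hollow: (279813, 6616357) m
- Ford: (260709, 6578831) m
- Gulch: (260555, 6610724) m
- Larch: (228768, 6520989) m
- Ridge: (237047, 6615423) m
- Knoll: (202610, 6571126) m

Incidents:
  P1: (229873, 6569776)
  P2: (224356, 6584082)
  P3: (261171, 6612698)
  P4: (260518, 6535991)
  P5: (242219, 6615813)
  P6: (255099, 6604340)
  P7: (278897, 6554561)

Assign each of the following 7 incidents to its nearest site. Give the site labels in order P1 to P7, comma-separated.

P1 → Basin (d²=196178065.00)
P2 → Basin (d²=210123674.00)
P3 → Gulch (d²=4276132.00)
P4 → Larch (d²=1233122504.00)
P5 → Ridge (d²=26901684.00)
P6 → Gulch (d²=70523392.00)
P7 → Ford (d²=919836244.00)

Basin, Basin, Gulch, Larch, Ridge, Gulch, Ford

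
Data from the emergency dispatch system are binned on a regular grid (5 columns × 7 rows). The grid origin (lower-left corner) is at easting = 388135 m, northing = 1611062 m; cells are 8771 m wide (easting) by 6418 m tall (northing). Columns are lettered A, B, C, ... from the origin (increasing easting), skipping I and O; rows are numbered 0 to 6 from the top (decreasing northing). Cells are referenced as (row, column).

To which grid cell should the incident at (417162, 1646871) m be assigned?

(1, D)

Column index: ⌊(417162 − 388135) / 8771⌋ = ⌊3.309⌋ = 3 → column D
Row offset from origin: ⌊(1646871 − 1611062) / 6418⌋ = ⌊5.579⌋ = 5 → row 1 (counted from top)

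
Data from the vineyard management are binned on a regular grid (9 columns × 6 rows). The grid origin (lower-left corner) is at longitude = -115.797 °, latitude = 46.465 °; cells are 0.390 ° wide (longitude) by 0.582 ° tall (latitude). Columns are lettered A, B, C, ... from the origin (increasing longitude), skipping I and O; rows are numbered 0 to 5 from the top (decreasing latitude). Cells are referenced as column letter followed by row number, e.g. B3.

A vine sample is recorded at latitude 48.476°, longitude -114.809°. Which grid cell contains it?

Column index: ⌊(-114.809 − -115.797) / 0.390⌋ = ⌊2.533⌋ = 2 → column C
Row offset from origin: ⌊(48.476 − 46.465) / 0.582⌋ = ⌊3.455⌋ = 3 → row 2 (counted from top)

C2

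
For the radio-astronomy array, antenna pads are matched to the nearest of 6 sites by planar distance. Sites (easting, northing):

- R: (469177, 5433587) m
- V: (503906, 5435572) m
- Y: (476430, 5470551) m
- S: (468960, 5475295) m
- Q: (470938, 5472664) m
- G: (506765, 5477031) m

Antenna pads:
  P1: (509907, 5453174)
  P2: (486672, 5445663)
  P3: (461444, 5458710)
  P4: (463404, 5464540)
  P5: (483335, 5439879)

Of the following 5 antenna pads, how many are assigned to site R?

P1 → V
P2 → V
P3 → Q
P4 → Q
P5 → R
1 of the 5 goes to R.

1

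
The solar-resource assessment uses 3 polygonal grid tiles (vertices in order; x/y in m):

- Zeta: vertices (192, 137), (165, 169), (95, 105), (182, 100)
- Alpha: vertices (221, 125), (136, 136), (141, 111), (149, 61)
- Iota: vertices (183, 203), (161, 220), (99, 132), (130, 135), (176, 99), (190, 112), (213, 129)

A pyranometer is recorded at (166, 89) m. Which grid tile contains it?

Cast a ray rightward from (166, 89). For each polygon, the edges (by vertex number in listed order) whose endpoints lie on opposite sides of y = 89, where each meets that height, and whether that is right or left of the point:
Zeta: no edge straddles that height → 0 crossings.
Alpha: 3–4 at x≈144.5 (left), 4–1 at x≈180.5 (right) → 1 crossing.
Iota: no edge straddles that height → 0 crossings.
Only Alpha has an odd count, so the point is inside Alpha.

Alpha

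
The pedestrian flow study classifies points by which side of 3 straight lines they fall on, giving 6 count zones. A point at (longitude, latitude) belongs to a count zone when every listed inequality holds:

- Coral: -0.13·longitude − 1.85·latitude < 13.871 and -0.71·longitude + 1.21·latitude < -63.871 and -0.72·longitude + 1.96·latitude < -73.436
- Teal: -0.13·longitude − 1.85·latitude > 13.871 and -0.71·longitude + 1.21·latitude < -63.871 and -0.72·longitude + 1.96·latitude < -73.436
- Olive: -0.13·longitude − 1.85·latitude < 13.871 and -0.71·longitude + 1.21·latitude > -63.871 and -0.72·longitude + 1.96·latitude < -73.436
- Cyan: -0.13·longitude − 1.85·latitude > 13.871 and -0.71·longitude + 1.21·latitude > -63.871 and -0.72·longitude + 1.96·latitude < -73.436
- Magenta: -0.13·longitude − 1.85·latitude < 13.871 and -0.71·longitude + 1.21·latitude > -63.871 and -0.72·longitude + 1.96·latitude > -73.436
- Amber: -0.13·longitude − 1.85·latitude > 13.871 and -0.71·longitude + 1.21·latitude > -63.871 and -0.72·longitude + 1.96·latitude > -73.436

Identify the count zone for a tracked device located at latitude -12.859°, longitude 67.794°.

-0.13·67.794 − 1.85·-12.859 = 14.976, which is > 13.871
-0.71·67.794 + 1.21·-12.859 = -63.693, which is > -63.871
-0.72·67.794 + 1.96·-12.859 = -74.015, which is < -73.436
This sign pattern matches Cyan.

Cyan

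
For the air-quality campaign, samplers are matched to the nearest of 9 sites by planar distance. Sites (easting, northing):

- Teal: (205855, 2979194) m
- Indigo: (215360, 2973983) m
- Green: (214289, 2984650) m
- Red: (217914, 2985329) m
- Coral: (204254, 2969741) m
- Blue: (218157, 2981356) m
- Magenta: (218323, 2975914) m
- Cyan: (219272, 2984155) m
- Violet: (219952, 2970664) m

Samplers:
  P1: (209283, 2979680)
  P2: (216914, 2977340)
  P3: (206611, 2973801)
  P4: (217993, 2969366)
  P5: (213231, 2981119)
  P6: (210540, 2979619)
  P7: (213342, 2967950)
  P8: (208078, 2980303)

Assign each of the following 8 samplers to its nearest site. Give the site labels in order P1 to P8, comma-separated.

P1 → Teal (d²=11987380.00)
P2 → Magenta (d²=4018757.00)
P3 → Coral (d²=22039049.00)
P4 → Violet (d²=5522485.00)
P5 → Green (d²=13587325.00)
P6 → Teal (d²=22129850.00)
P7 → Indigo (d²=40469413.00)
P8 → Teal (d²=6171610.00)

Teal, Magenta, Coral, Violet, Green, Teal, Indigo, Teal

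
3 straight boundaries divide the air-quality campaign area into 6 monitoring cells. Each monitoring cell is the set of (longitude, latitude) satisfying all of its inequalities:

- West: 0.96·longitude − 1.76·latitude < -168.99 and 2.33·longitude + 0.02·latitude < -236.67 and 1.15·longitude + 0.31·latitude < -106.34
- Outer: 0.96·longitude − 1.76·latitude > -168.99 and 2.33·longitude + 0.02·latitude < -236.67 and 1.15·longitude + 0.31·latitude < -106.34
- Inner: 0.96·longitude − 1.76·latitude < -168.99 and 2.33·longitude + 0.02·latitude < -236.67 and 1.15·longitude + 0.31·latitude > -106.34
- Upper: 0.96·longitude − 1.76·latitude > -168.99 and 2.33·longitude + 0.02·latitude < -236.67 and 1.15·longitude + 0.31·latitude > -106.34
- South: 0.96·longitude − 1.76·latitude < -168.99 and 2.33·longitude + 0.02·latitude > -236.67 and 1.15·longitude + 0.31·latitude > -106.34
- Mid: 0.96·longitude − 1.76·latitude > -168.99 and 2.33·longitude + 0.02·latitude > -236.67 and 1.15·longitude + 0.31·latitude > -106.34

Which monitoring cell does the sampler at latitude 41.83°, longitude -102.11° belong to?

0.96·-102.11 − 1.76·41.83 = -171.646, which is < -168.99
2.33·-102.11 + 0.02·41.83 = -237.080, which is < -236.67
1.15·-102.11 + 0.31·41.83 = -104.459, which is > -106.34
This sign pattern matches Inner.

Inner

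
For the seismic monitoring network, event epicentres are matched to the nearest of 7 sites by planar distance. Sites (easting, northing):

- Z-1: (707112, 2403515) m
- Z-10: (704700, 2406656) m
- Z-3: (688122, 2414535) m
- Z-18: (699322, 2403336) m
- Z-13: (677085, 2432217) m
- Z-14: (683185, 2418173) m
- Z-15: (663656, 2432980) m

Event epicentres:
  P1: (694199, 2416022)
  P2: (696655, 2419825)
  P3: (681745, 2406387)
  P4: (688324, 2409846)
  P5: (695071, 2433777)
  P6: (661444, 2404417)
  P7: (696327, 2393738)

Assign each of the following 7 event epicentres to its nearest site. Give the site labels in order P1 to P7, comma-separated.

P1 → Z-3 (d²=39141098.00)
P2 → Z-3 (d²=100796189.00)
P3 → Z-3 (d²=107056033.00)
P4 → Z-3 (d²=22027525.00)
P5 → Z-13 (d²=325929796.00)
P6 → Z-14 (d²=661898617.00)
P7 → Z-18 (d²=101091629.00)

Z-3, Z-3, Z-3, Z-3, Z-13, Z-14, Z-18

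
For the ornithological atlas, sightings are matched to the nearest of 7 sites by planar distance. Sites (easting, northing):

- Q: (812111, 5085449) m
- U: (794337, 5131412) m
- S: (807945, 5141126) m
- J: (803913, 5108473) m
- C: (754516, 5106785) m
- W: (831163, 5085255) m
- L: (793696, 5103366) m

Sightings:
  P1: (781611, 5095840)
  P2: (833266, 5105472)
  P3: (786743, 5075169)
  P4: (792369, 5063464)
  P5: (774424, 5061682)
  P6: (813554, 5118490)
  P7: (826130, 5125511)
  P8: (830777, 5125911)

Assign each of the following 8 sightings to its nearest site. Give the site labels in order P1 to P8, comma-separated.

P1 → L (d²=202687901.00)
P2 → W (d²=413149698.00)
P3 → Q (d²=749213824.00)
P4 → Q (d²=873086789.00)
P5 → Q (d²=1985180258.00)
P6 → J (d²=193289170.00)
P7 → S (d²=574522450.00)
P8 → S (d²=752796449.00)

L, W, Q, Q, Q, J, S, S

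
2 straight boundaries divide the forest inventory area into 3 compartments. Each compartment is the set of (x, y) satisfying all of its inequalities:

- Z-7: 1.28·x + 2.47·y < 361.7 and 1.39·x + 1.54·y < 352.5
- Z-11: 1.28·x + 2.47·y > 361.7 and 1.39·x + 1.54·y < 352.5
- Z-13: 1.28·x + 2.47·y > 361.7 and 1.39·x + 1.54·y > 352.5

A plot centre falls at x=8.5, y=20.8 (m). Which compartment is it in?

1.28·8.5 + 2.47·20.8 = 62.256, which is < 361.7
1.39·8.5 + 1.54·20.8 = 43.847, which is < 352.5
This sign pattern matches Z-7.

Z-7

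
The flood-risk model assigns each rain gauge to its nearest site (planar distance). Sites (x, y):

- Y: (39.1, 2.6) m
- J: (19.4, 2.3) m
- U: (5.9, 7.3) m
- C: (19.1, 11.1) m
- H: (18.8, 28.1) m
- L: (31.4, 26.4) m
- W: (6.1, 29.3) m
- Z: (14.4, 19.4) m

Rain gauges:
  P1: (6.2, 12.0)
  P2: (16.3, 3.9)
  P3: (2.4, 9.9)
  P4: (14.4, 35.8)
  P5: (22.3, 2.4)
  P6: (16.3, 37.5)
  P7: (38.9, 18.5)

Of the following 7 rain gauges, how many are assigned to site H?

P1 → U
P2 → J
P3 → U
P4 → H
P5 → J
P6 → H
P7 → L
2 of the 7 go to H.

2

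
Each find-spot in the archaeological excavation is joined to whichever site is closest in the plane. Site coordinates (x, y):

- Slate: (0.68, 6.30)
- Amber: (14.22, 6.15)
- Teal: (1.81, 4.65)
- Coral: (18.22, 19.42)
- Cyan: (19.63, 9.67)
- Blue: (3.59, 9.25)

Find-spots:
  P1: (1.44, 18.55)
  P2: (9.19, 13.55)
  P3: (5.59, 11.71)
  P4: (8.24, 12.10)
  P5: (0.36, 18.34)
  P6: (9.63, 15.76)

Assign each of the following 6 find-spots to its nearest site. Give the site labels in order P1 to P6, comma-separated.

Blue, Blue, Blue, Blue, Blue, Blue

P1 → Blue (d²=91.11)
P2 → Blue (d²=49.85)
P3 → Blue (d²=10.05)
P4 → Blue (d²=29.75)
P5 → Blue (d²=93.06)
P6 → Blue (d²=78.86)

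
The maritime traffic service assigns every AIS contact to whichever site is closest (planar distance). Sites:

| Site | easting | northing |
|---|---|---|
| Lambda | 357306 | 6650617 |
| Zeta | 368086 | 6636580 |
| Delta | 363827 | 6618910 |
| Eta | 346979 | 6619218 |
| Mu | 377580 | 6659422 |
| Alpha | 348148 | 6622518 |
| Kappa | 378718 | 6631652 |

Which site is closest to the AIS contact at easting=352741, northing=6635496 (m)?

Alpha

Squared distances to each site:
Lambda: 249483866.000; Zeta: 236644081.000; Delta: 397994792.000; Eta: 298173928.000; Mu: 1189429397.000; Alpha: 189524133.000; Kappa: 689580865.000.
Minimum at Alpha.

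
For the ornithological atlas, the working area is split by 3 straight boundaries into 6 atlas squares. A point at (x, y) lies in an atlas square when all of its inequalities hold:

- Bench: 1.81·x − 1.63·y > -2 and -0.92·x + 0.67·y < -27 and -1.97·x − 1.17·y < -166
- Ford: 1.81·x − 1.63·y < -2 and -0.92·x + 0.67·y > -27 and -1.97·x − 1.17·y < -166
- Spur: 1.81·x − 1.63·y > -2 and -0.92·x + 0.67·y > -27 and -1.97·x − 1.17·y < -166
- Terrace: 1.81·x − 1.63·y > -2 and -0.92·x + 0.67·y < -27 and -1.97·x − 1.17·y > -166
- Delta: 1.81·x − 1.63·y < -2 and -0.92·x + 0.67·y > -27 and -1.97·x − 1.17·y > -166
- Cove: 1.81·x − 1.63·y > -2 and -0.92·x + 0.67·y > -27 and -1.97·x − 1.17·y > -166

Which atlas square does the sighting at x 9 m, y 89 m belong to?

1.81·9 − 1.63·89 = -128.780, which is < -2
-0.92·9 + 0.67·89 = 51.350, which is > -27
-1.97·9 − 1.17·89 = -121.860, which is > -166
This sign pattern matches Delta.

Delta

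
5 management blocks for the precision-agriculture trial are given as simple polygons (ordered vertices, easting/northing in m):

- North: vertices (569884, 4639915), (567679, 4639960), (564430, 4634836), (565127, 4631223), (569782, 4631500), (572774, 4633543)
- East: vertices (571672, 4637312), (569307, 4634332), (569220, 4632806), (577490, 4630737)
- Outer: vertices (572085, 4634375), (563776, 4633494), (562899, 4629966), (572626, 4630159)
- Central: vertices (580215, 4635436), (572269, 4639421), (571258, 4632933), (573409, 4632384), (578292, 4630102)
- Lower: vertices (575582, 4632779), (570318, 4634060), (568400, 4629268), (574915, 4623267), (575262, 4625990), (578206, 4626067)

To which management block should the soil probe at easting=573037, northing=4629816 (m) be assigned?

Cast a ray rightward from (573037, 4629816). For each polygon, the edges (by vertex number in listed order) whose endpoints lie on opposite sides of northing = 4629816, where each meets that height, and whether that is right or left of the point:
North: no edge straddles that height → 0 crossings.
East: no edge straddles that height → 0 crossings.
Outer: no edge straddles that height → 0 crossings.
Central: no edge straddles that height → 0 crossings.
Lower: 2–3 at easting≈568619.3 (left), 6–1 at easting≈576740.4 (right) → 1 crossing.
Only Lower has an odd count, so the point is inside Lower.

Lower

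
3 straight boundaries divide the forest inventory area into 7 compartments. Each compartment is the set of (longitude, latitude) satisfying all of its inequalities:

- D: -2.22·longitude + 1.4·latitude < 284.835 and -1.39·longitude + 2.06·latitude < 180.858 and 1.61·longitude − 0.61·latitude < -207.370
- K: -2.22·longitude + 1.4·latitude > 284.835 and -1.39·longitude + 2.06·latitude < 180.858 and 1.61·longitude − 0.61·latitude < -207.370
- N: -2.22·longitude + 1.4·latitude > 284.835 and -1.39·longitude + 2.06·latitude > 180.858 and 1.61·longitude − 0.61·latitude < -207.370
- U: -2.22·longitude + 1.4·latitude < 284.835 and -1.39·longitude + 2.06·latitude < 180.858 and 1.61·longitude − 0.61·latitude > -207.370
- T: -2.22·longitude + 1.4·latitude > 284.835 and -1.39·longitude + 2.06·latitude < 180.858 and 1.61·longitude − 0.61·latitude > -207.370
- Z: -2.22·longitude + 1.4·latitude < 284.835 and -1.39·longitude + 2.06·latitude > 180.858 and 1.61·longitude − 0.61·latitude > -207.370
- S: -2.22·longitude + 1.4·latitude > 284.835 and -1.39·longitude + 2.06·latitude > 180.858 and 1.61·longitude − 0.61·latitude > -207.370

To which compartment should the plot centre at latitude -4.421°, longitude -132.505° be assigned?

K

-2.22·-132.505 + 1.4·-4.421 = 287.972, which is > 284.835
-1.39·-132.505 + 2.06·-4.421 = 175.075, which is < 180.858
1.61·-132.505 − 0.61·-4.421 = -210.636, which is < -207.370
This sign pattern matches K.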